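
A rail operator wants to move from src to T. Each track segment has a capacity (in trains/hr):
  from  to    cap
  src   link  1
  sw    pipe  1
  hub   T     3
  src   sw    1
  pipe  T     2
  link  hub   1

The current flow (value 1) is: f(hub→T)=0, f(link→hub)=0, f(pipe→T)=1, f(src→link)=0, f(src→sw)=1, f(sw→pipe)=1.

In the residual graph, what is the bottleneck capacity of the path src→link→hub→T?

Residual capacities along the path: src→link: 1, link→hub: 1, hub→T: 3.
Minimum is 1.

1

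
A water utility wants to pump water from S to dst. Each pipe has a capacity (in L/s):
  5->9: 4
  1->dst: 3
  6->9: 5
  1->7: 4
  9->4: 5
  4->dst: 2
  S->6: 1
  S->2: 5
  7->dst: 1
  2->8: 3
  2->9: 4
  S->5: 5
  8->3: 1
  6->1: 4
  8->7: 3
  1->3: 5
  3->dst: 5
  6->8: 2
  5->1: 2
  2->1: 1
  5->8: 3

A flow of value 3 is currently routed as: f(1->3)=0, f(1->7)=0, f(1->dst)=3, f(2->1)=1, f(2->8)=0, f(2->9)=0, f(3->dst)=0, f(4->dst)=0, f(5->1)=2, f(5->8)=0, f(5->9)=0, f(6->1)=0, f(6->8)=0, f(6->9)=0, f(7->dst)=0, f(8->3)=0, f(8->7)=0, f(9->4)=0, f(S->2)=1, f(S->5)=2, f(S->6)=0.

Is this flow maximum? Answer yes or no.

No

Residual path S->5->9->4->dst has bottleneck 2 > 0.
Pushing 2 along it raises the flow to 5, so the given flow is not maximum.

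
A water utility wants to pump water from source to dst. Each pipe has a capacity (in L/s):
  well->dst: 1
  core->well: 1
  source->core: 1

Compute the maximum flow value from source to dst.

Augment source->core->well->dst: bottleneck 1. Total 1.
No augmenting path remains in the residual graph.

1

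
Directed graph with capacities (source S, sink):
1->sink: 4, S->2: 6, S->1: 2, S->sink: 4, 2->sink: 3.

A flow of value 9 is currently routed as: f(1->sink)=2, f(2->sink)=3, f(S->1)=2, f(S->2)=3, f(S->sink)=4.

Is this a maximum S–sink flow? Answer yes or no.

Yes

Residual reachable from S: {2, S}; sink is not reachable.
Saturated cut: S->1, S->sink, 2->sink with total capacity 9 = current flow value. Flow is maximum.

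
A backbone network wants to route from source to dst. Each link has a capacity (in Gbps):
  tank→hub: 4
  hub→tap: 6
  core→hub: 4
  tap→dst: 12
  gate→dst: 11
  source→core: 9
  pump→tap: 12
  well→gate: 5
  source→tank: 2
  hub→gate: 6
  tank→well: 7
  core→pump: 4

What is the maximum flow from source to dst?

10

Augment source→tank→well→gate→dst: bottleneck 2. Total 2.
Augment source→core→hub→gate→dst: bottleneck 4. Total 6.
Augment source→core→pump→tap→dst: bottleneck 4. Total 10.
No augmenting path remains in the residual graph.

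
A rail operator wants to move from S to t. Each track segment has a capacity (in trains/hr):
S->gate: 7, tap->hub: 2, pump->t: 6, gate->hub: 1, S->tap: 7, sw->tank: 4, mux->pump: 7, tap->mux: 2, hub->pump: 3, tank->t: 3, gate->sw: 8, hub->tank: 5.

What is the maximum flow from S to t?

8

Augment S->gate->sw->tank->t: bottleneck 3. Total 3.
Augment S->gate->hub->pump->t: bottleneck 1. Total 4.
Augment S->tap->hub->pump->t: bottleneck 2. Total 6.
Augment S->tap->mux->pump->t: bottleneck 2. Total 8.
No augmenting path remains in the residual graph.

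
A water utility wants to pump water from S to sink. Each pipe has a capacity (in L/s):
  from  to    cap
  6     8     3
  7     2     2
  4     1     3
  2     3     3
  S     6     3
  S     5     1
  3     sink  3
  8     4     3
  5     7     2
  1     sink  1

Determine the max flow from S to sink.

Augment S→6→8→4→1→sink: bottleneck 1. Total 1.
Augment S→5→7→2→3→sink: bottleneck 1. Total 2.
No augmenting path remains in the residual graph.

2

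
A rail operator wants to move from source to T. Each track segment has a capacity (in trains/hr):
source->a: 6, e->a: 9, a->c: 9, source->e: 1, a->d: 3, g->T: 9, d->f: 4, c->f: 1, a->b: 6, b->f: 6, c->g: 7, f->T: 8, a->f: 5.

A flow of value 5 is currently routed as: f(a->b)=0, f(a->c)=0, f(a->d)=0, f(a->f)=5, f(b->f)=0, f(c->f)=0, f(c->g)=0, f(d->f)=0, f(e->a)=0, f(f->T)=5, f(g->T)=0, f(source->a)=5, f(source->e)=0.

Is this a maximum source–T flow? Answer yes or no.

Residual path source->a->d->f->T has bottleneck 1 > 0.
Pushing 1 along it raises the flow to 6, so the given flow is not maximum.

No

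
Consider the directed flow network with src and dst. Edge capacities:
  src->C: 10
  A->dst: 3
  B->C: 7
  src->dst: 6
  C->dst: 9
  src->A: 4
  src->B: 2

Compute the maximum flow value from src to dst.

18

Augment src->dst: bottleneck 6. Total 6.
Augment src->A->dst: bottleneck 3. Total 9.
Augment src->C->dst: bottleneck 9. Total 18.
No augmenting path remains in the residual graph.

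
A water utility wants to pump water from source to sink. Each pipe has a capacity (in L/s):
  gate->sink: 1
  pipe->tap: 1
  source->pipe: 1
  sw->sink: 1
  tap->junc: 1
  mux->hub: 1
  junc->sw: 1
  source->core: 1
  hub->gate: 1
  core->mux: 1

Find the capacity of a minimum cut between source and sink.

Max flow = 2 (via 2 augmenting paths).
In the residual at optimum, the set reachable from source is {source}.
Cut edges: source->pipe (cap 1), source->core (cap 1). Sum = 2.

2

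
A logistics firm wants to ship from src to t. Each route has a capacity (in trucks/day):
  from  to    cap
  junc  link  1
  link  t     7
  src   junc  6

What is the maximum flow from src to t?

1

Augment src->junc->link->t: bottleneck 1. Total 1.
No augmenting path remains in the residual graph.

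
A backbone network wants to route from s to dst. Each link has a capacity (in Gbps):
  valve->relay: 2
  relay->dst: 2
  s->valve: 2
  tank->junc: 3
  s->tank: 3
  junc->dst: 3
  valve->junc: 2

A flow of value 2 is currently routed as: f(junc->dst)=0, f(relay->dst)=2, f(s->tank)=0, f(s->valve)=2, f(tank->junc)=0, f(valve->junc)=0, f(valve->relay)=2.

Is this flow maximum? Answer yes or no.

No

Residual path s->tank->junc->dst has bottleneck 3 > 0.
Pushing 3 along it raises the flow to 5, so the given flow is not maximum.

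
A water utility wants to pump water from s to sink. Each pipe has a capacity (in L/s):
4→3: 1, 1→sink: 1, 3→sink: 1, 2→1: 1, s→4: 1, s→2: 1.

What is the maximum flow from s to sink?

2

Augment s→2→1→sink: bottleneck 1. Total 1.
Augment s→4→3→sink: bottleneck 1. Total 2.
No augmenting path remains in the residual graph.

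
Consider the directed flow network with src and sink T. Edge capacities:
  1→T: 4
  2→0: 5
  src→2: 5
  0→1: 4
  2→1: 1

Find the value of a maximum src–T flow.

Augment src→2→1→T: bottleneck 1. Total 1.
Augment src→2→0→1→T: bottleneck 3. Total 4.
No augmenting path remains in the residual graph.

4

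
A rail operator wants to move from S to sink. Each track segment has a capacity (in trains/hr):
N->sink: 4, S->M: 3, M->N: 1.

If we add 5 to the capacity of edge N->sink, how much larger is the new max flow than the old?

Original max flow = 1.
Edge N->sink does not cross the min cut (source side {M, S}), so extra capacity there cannot help.
New max flow = 1. Increase = 0.

0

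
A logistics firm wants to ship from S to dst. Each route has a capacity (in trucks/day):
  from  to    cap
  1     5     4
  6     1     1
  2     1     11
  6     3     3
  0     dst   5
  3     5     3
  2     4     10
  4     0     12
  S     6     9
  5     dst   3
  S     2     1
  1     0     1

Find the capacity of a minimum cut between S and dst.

Max flow = 5 (via 3 augmenting paths).
In the residual at optimum, the set reachable from S is {6, S}.
Cut edges: S->2 (cap 1), 6->3 (cap 3), 6->1 (cap 1). Sum = 5.

5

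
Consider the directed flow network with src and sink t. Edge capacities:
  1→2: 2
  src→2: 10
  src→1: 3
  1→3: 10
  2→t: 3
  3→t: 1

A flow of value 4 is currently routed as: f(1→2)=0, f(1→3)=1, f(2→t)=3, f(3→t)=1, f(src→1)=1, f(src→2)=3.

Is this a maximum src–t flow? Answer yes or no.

Residual reachable from src: {1, 2, 3, src}; t is not reachable.
Saturated cut: 2→t, 3→t with total capacity 4 = current flow value. Flow is maximum.

Yes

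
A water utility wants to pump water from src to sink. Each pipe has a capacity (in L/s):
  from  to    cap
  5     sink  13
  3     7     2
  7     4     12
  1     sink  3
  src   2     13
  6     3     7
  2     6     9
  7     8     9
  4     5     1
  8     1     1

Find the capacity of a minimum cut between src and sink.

2

Max flow = 2 (via 2 augmenting paths).
In the residual at optimum, the set reachable from src is {2, 3, 6, src}.
Cut edges: 3->7 (cap 2). Sum = 2.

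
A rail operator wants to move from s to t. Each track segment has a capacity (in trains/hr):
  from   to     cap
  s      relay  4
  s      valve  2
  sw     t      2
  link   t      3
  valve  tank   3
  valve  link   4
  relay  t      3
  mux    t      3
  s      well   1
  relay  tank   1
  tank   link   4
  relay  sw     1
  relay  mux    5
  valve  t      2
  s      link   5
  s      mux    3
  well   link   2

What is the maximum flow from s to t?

12

Augment s→valve→t: bottleneck 2. Total 2.
Augment s→relay→t: bottleneck 3. Total 5.
Augment s→link→t: bottleneck 3. Total 8.
Augment s→mux→t: bottleneck 3. Total 11.
Augment s→relay→sw→t: bottleneck 1. Total 12.
No augmenting path remains in the residual graph.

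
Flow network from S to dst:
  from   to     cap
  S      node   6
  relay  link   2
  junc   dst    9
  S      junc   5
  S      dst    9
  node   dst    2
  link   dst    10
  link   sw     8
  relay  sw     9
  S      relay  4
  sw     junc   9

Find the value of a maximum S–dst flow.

20

Augment S→dst: bottleneck 9. Total 9.
Augment S→node→dst: bottleneck 2. Total 11.
Augment S→junc→dst: bottleneck 5. Total 16.
Augment S→relay→link→dst: bottleneck 2. Total 18.
Augment S→relay→sw→junc→dst: bottleneck 2. Total 20.
No augmenting path remains in the residual graph.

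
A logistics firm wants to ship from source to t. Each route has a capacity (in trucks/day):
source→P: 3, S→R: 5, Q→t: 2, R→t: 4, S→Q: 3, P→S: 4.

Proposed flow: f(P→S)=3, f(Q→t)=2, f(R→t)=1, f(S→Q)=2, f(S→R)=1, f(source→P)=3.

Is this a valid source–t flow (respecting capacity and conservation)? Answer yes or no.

Every edge has 0 ≤ f(e) ≤ cap(e).
At each intermediate node, inflow equals outflow.

Yes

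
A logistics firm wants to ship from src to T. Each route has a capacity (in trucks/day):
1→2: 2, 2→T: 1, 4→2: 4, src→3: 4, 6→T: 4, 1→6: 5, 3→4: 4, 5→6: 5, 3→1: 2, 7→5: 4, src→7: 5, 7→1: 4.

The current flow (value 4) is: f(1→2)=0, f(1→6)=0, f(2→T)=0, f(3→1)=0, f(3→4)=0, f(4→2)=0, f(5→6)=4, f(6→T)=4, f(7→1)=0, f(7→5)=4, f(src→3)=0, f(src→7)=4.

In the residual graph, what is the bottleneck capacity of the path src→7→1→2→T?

Residual capacities along the path: src→7: 1, 7→1: 4, 1→2: 2, 2→T: 1.
Minimum is 1.

1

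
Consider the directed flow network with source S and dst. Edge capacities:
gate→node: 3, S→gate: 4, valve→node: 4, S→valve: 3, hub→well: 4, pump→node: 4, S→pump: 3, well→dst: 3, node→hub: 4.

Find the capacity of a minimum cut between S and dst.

Max flow = 3 (via 1 augmenting path).
In the residual at optimum, the set reachable from S is {S, gate, hub, node, pump, valve, well}.
Cut edges: well→dst (cap 3). Sum = 3.

3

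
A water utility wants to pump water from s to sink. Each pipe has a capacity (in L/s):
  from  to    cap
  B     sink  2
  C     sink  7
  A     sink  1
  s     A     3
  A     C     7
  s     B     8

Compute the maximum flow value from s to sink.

Augment s->A->sink: bottleneck 1. Total 1.
Augment s->B->sink: bottleneck 2. Total 3.
Augment s->A->C->sink: bottleneck 2. Total 5.
No augmenting path remains in the residual graph.

5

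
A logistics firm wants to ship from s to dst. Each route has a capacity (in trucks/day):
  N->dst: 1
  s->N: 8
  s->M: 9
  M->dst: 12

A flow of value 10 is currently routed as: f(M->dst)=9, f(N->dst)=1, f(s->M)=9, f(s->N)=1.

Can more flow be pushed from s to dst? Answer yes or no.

No

Residual reachable from s: {N, s}; dst is not reachable.
Saturated cut: s->M, N->dst with total capacity 10 = current flow value. Flow is maximum.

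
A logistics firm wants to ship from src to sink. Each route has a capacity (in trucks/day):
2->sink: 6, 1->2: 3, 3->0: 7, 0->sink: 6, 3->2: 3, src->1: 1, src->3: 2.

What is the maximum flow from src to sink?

Augment src->1->2->sink: bottleneck 1. Total 1.
Augment src->3->2->sink: bottleneck 2. Total 3.
No augmenting path remains in the residual graph.

3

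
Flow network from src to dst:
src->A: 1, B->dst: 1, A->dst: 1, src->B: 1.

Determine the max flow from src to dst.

Augment src->B->dst: bottleneck 1. Total 1.
Augment src->A->dst: bottleneck 1. Total 2.
No augmenting path remains in the residual graph.

2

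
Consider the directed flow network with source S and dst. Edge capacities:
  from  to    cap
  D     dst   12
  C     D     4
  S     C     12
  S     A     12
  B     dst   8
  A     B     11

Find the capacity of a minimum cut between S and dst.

12

Max flow = 12 (via 2 augmenting paths).
In the residual at optimum, the set reachable from S is {A, B, C, S}.
Cut edges: C→D (cap 4), B→dst (cap 8). Sum = 12.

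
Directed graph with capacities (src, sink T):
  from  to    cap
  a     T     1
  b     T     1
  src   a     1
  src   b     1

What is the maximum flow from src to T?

Augment src→b→T: bottleneck 1. Total 1.
Augment src→a→T: bottleneck 1. Total 2.
No augmenting path remains in the residual graph.

2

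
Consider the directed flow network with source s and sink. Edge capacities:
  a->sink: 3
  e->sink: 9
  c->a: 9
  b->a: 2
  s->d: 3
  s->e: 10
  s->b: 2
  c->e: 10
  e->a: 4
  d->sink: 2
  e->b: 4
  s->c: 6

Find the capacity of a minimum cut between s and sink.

14

Max flow = 14 (via 3 augmenting paths).
In the residual at optimum, the set reachable from s is {a, b, c, d, e, s}.
Cut edges: e->sink (cap 9), d->sink (cap 2), a->sink (cap 3). Sum = 14.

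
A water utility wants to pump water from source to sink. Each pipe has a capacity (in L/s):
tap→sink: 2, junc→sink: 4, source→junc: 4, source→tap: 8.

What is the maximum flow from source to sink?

6

Augment source→tap→sink: bottleneck 2. Total 2.
Augment source→junc→sink: bottleneck 4. Total 6.
No augmenting path remains in the residual graph.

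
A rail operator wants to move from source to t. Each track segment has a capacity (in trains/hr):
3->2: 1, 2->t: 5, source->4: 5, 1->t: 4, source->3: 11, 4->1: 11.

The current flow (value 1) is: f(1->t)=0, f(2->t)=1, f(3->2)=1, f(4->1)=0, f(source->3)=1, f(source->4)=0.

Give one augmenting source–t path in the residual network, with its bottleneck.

source->4->1->t, bottleneck 4

Residual along source->4->1->t: source->4: 5, 4->1: 11, 1->t: 4.
Bottleneck = min = 4.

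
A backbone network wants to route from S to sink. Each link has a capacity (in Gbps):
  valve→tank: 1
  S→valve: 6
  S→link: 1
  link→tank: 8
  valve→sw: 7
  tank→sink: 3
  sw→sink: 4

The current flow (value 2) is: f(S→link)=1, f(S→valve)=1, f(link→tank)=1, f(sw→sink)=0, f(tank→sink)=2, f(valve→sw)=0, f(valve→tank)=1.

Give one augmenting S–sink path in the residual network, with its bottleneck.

Residual along S→valve→sw→sink: S→valve: 5, valve→sw: 7, sw→sink: 4.
Bottleneck = min = 4.

S→valve→sw→sink, bottleneck 4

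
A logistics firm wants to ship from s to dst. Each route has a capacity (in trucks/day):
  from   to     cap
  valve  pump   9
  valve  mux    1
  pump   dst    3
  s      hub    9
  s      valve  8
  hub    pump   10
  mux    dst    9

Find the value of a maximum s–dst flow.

4

Augment s→hub→pump→dst: bottleneck 3. Total 3.
Augment s→valve→mux→dst: bottleneck 1. Total 4.
No augmenting path remains in the residual graph.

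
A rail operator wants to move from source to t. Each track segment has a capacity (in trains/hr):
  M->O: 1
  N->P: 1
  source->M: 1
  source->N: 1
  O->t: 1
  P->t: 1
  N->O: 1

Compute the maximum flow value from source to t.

2

Augment source->N->P->t: bottleneck 1. Total 1.
Augment source->M->O->t: bottleneck 1. Total 2.
No augmenting path remains in the residual graph.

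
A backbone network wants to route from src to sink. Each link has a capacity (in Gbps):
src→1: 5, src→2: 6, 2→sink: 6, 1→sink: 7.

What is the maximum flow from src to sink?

Augment src→2→sink: bottleneck 6. Total 6.
Augment src→1→sink: bottleneck 5. Total 11.
No augmenting path remains in the residual graph.

11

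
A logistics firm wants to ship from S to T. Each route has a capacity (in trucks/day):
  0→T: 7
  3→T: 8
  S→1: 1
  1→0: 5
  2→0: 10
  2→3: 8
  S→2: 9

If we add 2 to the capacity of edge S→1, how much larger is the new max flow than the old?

2

Original max flow = 10.
After raising cap(S→1), augmenting paths through that edge carry 2 more units.
New max flow = 12. Increase = 2.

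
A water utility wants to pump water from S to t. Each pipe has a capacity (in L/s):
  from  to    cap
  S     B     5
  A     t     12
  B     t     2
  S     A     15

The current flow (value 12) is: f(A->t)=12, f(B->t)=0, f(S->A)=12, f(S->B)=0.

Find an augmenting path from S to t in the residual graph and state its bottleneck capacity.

S->B->t, bottleneck 2

Residual along S->B->t: S->B: 5, B->t: 2.
Bottleneck = min = 2.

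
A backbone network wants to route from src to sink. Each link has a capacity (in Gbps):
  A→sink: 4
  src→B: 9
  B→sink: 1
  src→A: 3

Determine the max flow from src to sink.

4

Augment src→A→sink: bottleneck 3. Total 3.
Augment src→B→sink: bottleneck 1. Total 4.
No augmenting path remains in the residual graph.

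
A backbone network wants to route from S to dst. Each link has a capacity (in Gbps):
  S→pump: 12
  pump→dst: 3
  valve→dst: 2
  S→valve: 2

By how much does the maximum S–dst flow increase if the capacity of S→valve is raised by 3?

Original max flow = 5.
Even with extra capacity on S→valve, another cut of capacity 5 remains binding.
New max flow = 5. Increase = 0.

0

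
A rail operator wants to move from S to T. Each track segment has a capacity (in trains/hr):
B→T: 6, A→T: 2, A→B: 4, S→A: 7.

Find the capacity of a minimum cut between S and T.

Max flow = 6 (via 2 augmenting paths).
In the residual at optimum, the set reachable from S is {A, S}.
Cut edges: A→B (cap 4), A→T (cap 2). Sum = 6.

6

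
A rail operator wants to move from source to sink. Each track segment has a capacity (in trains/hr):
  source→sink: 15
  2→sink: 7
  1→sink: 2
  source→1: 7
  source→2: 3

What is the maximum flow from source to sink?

Augment source→sink: bottleneck 15. Total 15.
Augment source→1→sink: bottleneck 2. Total 17.
Augment source→2→sink: bottleneck 3. Total 20.
No augmenting path remains in the residual graph.

20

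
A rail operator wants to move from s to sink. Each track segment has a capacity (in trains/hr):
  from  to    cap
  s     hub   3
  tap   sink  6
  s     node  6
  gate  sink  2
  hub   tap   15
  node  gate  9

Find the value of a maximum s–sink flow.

5

Augment s→node→gate→sink: bottleneck 2. Total 2.
Augment s→hub→tap→sink: bottleneck 3. Total 5.
No augmenting path remains in the residual graph.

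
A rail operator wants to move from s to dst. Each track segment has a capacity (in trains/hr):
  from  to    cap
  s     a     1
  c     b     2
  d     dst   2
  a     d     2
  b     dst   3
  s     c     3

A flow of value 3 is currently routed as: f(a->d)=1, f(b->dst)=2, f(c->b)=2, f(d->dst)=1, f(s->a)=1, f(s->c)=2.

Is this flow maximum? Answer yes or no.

Yes

Residual reachable from s: {c, s}; dst is not reachable.
Saturated cut: c->b, s->a with total capacity 3 = current flow value. Flow is maximum.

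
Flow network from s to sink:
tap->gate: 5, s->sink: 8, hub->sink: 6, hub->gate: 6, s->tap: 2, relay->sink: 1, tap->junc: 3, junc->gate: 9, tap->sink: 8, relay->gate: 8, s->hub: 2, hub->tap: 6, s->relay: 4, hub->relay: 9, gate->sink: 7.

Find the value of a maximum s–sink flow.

Augment s->sink: bottleneck 8. Total 8.
Augment s->hub->sink: bottleneck 2. Total 10.
Augment s->relay->sink: bottleneck 1. Total 11.
Augment s->tap->sink: bottleneck 2. Total 13.
Augment s->relay->gate->sink: bottleneck 3. Total 16.
No augmenting path remains in the residual graph.

16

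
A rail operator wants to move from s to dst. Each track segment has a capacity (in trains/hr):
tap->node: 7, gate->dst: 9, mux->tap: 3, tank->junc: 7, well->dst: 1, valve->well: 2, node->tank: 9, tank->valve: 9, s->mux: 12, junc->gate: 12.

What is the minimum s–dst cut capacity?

3

Max flow = 3 (via 2 augmenting paths).
In the residual at optimum, the set reachable from s is {mux, s}.
Cut edges: mux->tap (cap 3). Sum = 3.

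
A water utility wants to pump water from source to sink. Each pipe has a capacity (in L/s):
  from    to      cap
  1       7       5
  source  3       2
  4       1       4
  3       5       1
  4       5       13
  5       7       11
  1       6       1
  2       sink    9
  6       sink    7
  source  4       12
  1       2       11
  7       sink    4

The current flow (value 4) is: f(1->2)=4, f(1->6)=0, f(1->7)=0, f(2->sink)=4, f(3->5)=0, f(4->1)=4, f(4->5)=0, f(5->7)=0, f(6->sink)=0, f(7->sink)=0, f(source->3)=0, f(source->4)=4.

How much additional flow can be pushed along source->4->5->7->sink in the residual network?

Residual capacities along the path: source->4: 8, 4->5: 13, 5->7: 11, 7->sink: 4.
Minimum is 4.

4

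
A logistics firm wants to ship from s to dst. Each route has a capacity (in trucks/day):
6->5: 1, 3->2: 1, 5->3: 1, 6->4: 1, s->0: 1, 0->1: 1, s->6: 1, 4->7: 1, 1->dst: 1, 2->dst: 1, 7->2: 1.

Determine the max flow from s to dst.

2

Augment s->0->1->dst: bottleneck 1. Total 1.
Augment s->6->4->7->2->dst: bottleneck 1. Total 2.
No augmenting path remains in the residual graph.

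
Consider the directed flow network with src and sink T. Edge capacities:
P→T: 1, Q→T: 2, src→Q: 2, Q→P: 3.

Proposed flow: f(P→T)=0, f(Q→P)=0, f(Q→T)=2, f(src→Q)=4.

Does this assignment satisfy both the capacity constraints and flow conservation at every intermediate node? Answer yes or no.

No

Capacity violated on src→Q: flow 4 > capacity 2.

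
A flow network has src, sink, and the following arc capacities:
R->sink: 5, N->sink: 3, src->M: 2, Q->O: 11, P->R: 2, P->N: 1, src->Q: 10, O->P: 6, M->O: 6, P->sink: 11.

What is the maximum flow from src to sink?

6

Augment src->M->O->P->sink: bottleneck 2. Total 2.
Augment src->Q->O->P->sink: bottleneck 4. Total 6.
No augmenting path remains in the residual graph.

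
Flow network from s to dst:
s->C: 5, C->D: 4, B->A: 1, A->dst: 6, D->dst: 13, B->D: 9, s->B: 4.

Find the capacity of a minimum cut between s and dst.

Max flow = 8 (via 3 augmenting paths).
In the residual at optimum, the set reachable from s is {C, s}.
Cut edges: s->B (cap 4), C->D (cap 4). Sum = 8.

8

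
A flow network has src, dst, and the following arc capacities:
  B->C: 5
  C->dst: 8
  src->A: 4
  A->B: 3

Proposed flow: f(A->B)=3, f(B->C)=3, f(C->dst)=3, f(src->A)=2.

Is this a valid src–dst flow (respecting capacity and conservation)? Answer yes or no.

Conservation fails at A: inflow 2 ≠ outflow 3.

No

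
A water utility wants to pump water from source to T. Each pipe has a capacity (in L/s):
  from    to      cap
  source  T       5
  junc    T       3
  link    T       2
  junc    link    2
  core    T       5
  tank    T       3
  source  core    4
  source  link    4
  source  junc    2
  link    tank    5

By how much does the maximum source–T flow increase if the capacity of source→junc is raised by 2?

2

Original max flow = 15.
After raising cap(source→junc), augmenting paths through that edge carry 2 more units.
New max flow = 17. Increase = 2.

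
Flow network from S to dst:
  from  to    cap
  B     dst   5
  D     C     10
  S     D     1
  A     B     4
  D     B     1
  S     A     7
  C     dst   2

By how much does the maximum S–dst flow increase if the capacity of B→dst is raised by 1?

0

Original max flow = 5.
Edge B→dst does not cross the min cut (source side {A, S}), so extra capacity there cannot help.
New max flow = 5. Increase = 0.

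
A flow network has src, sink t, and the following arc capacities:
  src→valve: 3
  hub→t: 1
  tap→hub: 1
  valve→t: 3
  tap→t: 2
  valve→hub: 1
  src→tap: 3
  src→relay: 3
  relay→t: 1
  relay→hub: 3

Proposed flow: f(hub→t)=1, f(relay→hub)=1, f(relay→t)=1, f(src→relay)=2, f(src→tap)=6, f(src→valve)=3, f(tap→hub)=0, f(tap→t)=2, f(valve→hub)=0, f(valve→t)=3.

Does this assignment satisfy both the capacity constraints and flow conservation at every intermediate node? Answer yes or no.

Capacity violated on src→tap: flow 6 > capacity 3.

No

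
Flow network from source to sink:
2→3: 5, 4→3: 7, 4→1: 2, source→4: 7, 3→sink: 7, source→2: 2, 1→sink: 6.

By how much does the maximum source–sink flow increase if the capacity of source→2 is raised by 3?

Original max flow = 9.
Even with extra capacity on source→2, another cut of capacity 9 remains binding.
New max flow = 9. Increase = 0.

0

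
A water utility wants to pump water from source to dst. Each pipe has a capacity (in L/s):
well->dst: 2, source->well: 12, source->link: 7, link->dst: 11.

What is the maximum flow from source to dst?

9

Augment source->link->dst: bottleneck 7. Total 7.
Augment source->well->dst: bottleneck 2. Total 9.
No augmenting path remains in the residual graph.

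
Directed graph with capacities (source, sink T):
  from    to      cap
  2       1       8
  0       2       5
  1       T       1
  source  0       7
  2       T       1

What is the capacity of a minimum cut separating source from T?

2

Max flow = 2 (via 2 augmenting paths).
In the residual at optimum, the set reachable from source is {0, 1, 2, source}.
Cut edges: 2→T (cap 1), 1→T (cap 1). Sum = 2.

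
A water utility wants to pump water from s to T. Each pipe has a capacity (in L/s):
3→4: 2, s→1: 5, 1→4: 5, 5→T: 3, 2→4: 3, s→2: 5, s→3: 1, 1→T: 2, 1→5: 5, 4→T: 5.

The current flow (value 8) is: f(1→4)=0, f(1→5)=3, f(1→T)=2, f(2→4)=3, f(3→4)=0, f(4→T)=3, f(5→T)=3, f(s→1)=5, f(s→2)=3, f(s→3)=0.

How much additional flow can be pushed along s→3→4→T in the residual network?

1

Residual capacities along the path: s→3: 1, 3→4: 2, 4→T: 2.
Minimum is 1.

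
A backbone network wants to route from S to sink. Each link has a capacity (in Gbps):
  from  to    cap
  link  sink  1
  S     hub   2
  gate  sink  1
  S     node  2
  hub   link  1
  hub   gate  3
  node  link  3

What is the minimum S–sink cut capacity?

2

Max flow = 2 (via 2 augmenting paths).
In the residual at optimum, the set reachable from S is {S, gate, hub, link, node}.
Cut edges: link→sink (cap 1), gate→sink (cap 1). Sum = 2.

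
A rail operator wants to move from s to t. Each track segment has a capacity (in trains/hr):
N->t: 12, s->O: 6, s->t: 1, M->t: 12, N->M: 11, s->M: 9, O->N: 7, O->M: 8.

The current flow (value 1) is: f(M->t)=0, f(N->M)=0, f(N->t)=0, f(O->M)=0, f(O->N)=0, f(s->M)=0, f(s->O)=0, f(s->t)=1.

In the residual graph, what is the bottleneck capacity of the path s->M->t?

Residual capacities along the path: s->M: 9, M->t: 12.
Minimum is 9.

9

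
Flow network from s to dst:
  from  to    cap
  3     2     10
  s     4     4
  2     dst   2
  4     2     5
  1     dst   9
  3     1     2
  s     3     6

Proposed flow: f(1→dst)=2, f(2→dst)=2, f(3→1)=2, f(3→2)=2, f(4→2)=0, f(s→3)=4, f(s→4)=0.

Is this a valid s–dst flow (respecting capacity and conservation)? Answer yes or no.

Yes

Every edge has 0 ≤ f(e) ≤ cap(e).
At each intermediate node, inflow equals outflow.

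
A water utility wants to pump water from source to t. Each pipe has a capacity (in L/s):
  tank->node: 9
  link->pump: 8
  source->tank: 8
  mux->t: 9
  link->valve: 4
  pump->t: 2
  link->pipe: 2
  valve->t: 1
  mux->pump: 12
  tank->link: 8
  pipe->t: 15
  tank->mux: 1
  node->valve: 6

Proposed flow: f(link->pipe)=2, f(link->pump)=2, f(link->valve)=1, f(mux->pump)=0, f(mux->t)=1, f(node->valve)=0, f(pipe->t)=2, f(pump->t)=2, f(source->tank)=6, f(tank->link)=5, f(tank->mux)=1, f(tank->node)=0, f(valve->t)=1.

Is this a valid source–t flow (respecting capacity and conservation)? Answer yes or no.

Yes

Every edge has 0 ≤ f(e) ≤ cap(e).
At each intermediate node, inflow equals outflow.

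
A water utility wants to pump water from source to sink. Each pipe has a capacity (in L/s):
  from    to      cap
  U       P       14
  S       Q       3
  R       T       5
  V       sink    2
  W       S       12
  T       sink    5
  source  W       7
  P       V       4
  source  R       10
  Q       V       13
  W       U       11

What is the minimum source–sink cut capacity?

7

Max flow = 7 (via 2 augmenting paths).
In the residual at optimum, the set reachable from source is {P, Q, R, S, U, V, W, source}.
Cut edges: R->T (cap 5), V->sink (cap 2). Sum = 7.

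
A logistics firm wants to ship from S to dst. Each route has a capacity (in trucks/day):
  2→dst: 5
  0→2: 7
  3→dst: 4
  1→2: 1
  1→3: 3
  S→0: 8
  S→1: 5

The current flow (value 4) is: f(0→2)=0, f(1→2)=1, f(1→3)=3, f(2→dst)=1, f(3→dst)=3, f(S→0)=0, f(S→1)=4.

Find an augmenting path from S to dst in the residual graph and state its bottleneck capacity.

S→0→2→dst, bottleneck 4

Residual along S→0→2→dst: S→0: 8, 0→2: 7, 2→dst: 4.
Bottleneck = min = 4.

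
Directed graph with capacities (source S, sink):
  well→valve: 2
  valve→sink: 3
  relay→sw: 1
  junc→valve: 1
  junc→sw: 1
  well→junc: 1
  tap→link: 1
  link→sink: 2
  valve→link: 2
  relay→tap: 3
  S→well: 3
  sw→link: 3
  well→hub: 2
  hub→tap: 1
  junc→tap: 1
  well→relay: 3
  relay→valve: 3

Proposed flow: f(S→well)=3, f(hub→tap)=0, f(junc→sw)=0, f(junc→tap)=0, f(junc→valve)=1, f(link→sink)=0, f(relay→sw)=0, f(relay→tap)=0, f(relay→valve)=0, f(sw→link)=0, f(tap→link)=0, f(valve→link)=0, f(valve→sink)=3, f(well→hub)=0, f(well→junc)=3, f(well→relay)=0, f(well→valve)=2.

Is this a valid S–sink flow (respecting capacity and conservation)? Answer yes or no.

No

Capacity violated on well→junc: flow 3 > capacity 1.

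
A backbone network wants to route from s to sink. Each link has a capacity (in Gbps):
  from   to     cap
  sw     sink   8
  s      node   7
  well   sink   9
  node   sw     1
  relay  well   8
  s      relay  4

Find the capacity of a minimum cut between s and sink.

5

Max flow = 5 (via 2 augmenting paths).
In the residual at optimum, the set reachable from s is {node, s}.
Cut edges: s->relay (cap 4), node->sw (cap 1). Sum = 5.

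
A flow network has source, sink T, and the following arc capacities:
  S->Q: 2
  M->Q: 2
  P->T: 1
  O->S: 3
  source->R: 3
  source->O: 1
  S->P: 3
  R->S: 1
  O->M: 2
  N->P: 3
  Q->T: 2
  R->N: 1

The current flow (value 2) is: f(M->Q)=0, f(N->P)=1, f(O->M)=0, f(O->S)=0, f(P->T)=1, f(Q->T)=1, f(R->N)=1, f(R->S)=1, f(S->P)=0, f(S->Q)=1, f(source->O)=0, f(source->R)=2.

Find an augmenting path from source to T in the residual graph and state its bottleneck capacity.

Residual along source->O->S->Q->T: source->O: 1, O->S: 3, S->Q: 1, Q->T: 1.
Bottleneck = min = 1.

source->O->S->Q->T, bottleneck 1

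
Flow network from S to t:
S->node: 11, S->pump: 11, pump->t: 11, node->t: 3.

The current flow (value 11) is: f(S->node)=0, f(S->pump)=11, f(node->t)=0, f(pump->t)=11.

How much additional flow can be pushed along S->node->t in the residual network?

3

Residual capacities along the path: S->node: 11, node->t: 3.
Minimum is 3.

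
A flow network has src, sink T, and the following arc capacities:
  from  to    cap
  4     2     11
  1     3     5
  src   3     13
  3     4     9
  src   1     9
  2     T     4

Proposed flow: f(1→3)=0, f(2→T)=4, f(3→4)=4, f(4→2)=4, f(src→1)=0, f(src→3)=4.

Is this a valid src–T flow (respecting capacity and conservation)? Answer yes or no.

Every edge has 0 ≤ f(e) ≤ cap(e).
At each intermediate node, inflow equals outflow.

Yes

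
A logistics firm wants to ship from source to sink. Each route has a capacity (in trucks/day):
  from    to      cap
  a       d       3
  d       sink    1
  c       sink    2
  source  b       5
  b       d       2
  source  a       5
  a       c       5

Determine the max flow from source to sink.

3

Augment source→b→d→sink: bottleneck 1. Total 1.
Augment source→a→c→sink: bottleneck 2. Total 3.
No augmenting path remains in the residual graph.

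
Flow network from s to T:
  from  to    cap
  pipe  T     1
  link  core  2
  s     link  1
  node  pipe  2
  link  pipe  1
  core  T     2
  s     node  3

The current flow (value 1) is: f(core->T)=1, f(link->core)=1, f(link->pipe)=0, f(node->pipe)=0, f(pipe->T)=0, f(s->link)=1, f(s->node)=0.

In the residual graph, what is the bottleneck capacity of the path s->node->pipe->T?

1

Residual capacities along the path: s->node: 3, node->pipe: 2, pipe->T: 1.
Minimum is 1.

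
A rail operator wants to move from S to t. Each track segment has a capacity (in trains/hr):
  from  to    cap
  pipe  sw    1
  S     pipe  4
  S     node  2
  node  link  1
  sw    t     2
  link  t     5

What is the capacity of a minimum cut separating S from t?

2

Max flow = 2 (via 2 augmenting paths).
In the residual at optimum, the set reachable from S is {S, node, pipe}.
Cut edges: pipe->sw (cap 1), node->link (cap 1). Sum = 2.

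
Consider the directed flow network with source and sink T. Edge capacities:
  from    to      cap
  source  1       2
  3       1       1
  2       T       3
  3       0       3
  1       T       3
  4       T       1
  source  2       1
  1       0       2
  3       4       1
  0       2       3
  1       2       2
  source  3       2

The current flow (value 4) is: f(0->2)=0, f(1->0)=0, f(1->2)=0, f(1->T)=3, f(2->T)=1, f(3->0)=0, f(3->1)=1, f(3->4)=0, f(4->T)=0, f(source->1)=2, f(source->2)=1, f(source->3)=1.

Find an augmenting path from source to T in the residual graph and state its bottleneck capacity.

Residual along source->3->4->T: source->3: 1, 3->4: 1, 4->T: 1.
Bottleneck = min = 1.

source->3->4->T, bottleneck 1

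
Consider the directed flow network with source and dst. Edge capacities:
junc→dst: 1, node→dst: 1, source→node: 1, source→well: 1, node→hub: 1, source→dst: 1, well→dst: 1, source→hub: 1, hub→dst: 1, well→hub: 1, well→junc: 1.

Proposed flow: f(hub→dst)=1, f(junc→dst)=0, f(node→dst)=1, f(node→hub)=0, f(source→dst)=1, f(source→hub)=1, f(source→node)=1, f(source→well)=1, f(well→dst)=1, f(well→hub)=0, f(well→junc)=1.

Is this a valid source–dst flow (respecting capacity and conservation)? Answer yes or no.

No

Conservation fails at well: inflow 1 ≠ outflow 2.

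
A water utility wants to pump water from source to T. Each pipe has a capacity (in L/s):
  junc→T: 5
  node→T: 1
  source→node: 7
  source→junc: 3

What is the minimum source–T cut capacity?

4

Max flow = 4 (via 2 augmenting paths).
In the residual at optimum, the set reachable from source is {node, source}.
Cut edges: source→junc (cap 3), node→T (cap 1). Sum = 4.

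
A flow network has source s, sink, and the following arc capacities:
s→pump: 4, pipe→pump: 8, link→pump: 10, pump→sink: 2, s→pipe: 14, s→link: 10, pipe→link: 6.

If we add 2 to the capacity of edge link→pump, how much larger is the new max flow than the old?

0

Original max flow = 2.
Edge link→pump does not cross the min cut (source side {link, pipe, pump, s}), so extra capacity there cannot help.
New max flow = 2. Increase = 0.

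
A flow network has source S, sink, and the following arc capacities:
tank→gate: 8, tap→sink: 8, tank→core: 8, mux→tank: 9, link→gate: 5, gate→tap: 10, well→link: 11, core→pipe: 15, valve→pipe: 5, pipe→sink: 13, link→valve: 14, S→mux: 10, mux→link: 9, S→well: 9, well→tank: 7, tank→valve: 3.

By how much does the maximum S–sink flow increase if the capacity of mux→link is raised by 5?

Original max flow = 19.
Edge mux→link does not cross the min cut (source side {S}), so extra capacity there cannot help.
New max flow = 19. Increase = 0.

0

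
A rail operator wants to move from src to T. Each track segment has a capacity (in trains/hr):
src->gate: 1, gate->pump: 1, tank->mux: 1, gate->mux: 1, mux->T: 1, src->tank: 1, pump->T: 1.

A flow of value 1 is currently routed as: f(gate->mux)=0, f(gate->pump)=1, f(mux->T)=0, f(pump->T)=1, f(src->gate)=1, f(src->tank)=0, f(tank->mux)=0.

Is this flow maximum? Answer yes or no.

No

Residual path src->tank->mux->T has bottleneck 1 > 0.
Pushing 1 along it raises the flow to 2, so the given flow is not maximum.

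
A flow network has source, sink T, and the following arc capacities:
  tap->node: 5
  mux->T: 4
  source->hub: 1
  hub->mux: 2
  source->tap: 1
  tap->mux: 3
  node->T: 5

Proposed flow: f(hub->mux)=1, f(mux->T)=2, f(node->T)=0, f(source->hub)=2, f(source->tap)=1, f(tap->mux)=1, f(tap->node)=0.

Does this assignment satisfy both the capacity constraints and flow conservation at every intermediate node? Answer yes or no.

Capacity violated on source->hub: flow 2 > capacity 1.

No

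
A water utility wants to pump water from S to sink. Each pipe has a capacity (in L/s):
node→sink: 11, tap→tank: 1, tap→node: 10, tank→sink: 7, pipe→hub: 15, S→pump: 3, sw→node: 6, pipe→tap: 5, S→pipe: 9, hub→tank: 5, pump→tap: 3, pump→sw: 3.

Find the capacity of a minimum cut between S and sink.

Max flow = 12 (via 3 augmenting paths).
In the residual at optimum, the set reachable from S is {S}.
Cut edges: S→pump (cap 3), S→pipe (cap 9). Sum = 12.

12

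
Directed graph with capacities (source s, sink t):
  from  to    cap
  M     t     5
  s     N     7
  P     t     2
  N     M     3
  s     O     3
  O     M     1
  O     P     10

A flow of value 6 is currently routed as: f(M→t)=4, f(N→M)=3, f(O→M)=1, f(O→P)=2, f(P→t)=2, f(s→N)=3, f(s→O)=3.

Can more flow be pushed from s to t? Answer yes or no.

No

Residual reachable from s: {N, s}; t is not reachable.
Saturated cut: s→O, N→M with total capacity 6 = current flow value. Flow is maximum.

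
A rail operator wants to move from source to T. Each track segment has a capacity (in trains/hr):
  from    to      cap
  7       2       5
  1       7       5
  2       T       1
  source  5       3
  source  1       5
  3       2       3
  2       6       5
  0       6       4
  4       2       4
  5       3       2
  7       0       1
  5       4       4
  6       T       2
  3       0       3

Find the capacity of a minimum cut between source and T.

3

Max flow = 3 (via 3 augmenting paths).
In the residual at optimum, the set reachable from source is {0, 1, 2, 3, 4, 5, 6, 7, source}.
Cut edges: 2->T (cap 1), 6->T (cap 2). Sum = 3.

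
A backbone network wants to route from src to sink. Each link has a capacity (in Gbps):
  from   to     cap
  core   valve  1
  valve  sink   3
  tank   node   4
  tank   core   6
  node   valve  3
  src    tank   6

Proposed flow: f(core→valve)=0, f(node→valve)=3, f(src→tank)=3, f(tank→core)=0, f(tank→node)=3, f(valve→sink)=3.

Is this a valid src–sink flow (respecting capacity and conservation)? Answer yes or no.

Yes

Every edge has 0 ≤ f(e) ≤ cap(e).
At each intermediate node, inflow equals outflow.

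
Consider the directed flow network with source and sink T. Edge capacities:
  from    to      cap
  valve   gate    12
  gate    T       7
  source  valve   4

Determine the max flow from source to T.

Augment source→valve→gate→T: bottleneck 4. Total 4.
No augmenting path remains in the residual graph.

4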